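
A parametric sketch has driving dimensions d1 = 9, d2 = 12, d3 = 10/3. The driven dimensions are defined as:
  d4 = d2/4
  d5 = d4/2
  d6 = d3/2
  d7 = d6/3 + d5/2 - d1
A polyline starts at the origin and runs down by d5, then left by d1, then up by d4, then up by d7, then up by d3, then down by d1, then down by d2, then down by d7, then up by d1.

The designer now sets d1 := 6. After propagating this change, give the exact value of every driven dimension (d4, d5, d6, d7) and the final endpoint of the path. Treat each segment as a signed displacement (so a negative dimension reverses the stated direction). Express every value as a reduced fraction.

Apply edit: d1 := 6
  d4 = d2/4 = 3
  d5 = d4/2 = 3/2
  d6 = d3/2 = 5/3
  d7 = d6/3 + d5/2 - d1 = -169/36
Walk from origin (0, 0):
  seg 1: down by d5 = 3/2 → (0, -3/2)
  seg 2: left by d1 = 6 → (-6, -3/2)
  seg 3: up by d4 = 3 → (-6, 3/2)
  seg 4: up by d7 = -169/36 → (-6, -115/36)
  seg 5: up by d3 = 10/3 → (-6, 5/36)
  seg 6: down by d1 = 6 → (-6, -211/36)
  seg 7: down by d2 = 12 → (-6, -643/36)
  seg 8: down by d7 = -169/36 → (-6, -79/6)
  seg 9: up by d1 = 6 → (-6, -43/6)

d4 = 3
d5 = 3/2
d6 = 5/3
d7 = -169/36
endpoint = (-6, -43/6)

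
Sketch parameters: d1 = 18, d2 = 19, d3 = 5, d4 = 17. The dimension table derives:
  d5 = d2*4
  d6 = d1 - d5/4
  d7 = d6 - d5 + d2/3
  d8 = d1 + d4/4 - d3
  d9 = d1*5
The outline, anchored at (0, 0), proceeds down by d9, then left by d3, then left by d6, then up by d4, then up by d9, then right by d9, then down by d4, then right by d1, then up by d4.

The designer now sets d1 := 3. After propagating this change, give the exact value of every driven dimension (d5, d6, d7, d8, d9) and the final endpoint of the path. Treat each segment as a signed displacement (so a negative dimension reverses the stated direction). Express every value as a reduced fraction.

Apply edit: d1 := 3
  d5 = d2*4 = 76
  d6 = d1 - d5/4 = -16
  d7 = d6 - d5 + d2/3 = -257/3
  d8 = d1 + d4/4 - d3 = 9/4
  d9 = d1*5 = 15
Walk from origin (0, 0):
  seg 1: down by d9 = 15 → (0, -15)
  seg 2: left by d3 = 5 → (-5, -15)
  seg 3: left by d6 = -16 → (11, -15)
  seg 4: up by d4 = 17 → (11, 2)
  seg 5: up by d9 = 15 → (11, 17)
  seg 6: right by d9 = 15 → (26, 17)
  seg 7: down by d4 = 17 → (26, 0)
  seg 8: right by d1 = 3 → (29, 0)
  seg 9: up by d4 = 17 → (29, 17)

d5 = 76
d6 = -16
d7 = -257/3
d8 = 9/4
d9 = 15
endpoint = (29, 17)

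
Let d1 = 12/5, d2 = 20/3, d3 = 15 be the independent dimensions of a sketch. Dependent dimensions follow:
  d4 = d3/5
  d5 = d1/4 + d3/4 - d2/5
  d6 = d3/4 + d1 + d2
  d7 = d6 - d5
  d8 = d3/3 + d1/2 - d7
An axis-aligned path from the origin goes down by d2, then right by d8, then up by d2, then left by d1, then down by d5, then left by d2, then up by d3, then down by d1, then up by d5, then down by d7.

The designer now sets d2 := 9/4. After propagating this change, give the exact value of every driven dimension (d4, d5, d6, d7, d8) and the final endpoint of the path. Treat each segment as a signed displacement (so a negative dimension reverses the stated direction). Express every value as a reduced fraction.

Apply edit: d2 := 9/4
  d4 = d3/5 = 3
  d5 = d1/4 + d3/4 - d2/5 = 39/10
  d6 = d3/4 + d1 + d2 = 42/5
  d7 = d6 - d5 = 9/2
  d8 = d3/3 + d1/2 - d7 = 17/10
Walk from origin (0, 0):
  seg 1: down by d2 = 9/4 → (0, -9/4)
  seg 2: right by d8 = 17/10 → (17/10, -9/4)
  seg 3: up by d2 = 9/4 → (17/10, 0)
  seg 4: left by d1 = 12/5 → (-7/10, 0)
  seg 5: down by d5 = 39/10 → (-7/10, -39/10)
  seg 6: left by d2 = 9/4 → (-59/20, -39/10)
  seg 7: up by d3 = 15 → (-59/20, 111/10)
  seg 8: down by d1 = 12/5 → (-59/20, 87/10)
  seg 9: up by d5 = 39/10 → (-59/20, 63/5)
  seg 10: down by d7 = 9/2 → (-59/20, 81/10)

d4 = 3
d5 = 39/10
d6 = 42/5
d7 = 9/2
d8 = 17/10
endpoint = (-59/20, 81/10)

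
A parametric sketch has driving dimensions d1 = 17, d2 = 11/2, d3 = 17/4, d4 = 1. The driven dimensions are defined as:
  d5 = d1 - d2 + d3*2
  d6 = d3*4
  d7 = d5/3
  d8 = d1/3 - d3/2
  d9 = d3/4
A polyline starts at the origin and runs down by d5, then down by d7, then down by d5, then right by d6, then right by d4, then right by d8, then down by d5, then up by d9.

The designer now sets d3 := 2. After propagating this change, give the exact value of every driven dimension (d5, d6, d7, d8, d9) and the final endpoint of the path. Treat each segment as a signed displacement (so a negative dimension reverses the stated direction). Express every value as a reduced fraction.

d5 = 31/2
d6 = 8
d7 = 31/6
d8 = 14/3
d9 = 1/2
endpoint = (41/3, -307/6)

Apply edit: d3 := 2
  d5 = d1 - d2 + d3*2 = 31/2
  d6 = d3*4 = 8
  d7 = d5/3 = 31/6
  d8 = d1/3 - d3/2 = 14/3
  d9 = d3/4 = 1/2
Walk from origin (0, 0):
  seg 1: down by d5 = 31/2 → (0, -31/2)
  seg 2: down by d7 = 31/6 → (0, -62/3)
  seg 3: down by d5 = 31/2 → (0, -217/6)
  seg 4: right by d6 = 8 → (8, -217/6)
  seg 5: right by d4 = 1 → (9, -217/6)
  seg 6: right by d8 = 14/3 → (41/3, -217/6)
  seg 7: down by d5 = 31/2 → (41/3, -155/3)
  seg 8: up by d9 = 1/2 → (41/3, -307/6)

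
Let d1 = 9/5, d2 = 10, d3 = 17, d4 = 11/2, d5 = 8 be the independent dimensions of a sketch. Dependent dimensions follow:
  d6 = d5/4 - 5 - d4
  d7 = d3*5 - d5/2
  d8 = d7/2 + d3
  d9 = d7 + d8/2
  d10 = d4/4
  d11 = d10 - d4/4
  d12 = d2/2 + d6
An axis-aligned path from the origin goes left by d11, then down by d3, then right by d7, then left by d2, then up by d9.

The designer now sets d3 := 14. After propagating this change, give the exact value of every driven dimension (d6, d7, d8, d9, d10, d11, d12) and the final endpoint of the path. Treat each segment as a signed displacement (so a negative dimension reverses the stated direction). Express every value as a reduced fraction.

Apply edit: d3 := 14
  d6 = d5/4 - 5 - d4 = -17/2
  d7 = d3*5 - d5/2 = 66
  d8 = d7/2 + d3 = 47
  d9 = d7 + d8/2 = 179/2
  d10 = d4/4 = 11/8
  d11 = d10 - d4/4 = 0
  d12 = d2/2 + d6 = -7/2
Walk from origin (0, 0):
  seg 1: left by d11 = 0 → (0, 0)
  seg 2: down by d3 = 14 → (0, -14)
  seg 3: right by d7 = 66 → (66, -14)
  seg 4: left by d2 = 10 → (56, -14)
  seg 5: up by d9 = 179/2 → (56, 151/2)

d6 = -17/2
d7 = 66
d8 = 47
d9 = 179/2
d10 = 11/8
d11 = 0
d12 = -7/2
endpoint = (56, 151/2)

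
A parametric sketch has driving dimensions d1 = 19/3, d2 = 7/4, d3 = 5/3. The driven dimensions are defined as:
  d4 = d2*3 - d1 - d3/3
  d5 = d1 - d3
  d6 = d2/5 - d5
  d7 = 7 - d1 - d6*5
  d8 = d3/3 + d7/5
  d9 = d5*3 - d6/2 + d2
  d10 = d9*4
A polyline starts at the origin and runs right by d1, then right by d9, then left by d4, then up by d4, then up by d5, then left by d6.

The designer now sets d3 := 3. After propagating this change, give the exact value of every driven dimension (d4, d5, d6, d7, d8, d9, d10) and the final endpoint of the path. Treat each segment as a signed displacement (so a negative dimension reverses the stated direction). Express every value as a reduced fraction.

d4 = -25/12
d5 = 10/3
d6 = -179/60
d7 = 187/12
d8 = 247/60
d9 = 1589/120
d10 = 1589/30
endpoint = (2957/120, 5/4)

Apply edit: d3 := 3
  d4 = d2*3 - d1 - d3/3 = -25/12
  d5 = d1 - d3 = 10/3
  d6 = d2/5 - d5 = -179/60
  d7 = 7 - d1 - d6*5 = 187/12
  d8 = d3/3 + d7/5 = 247/60
  d9 = d5*3 - d6/2 + d2 = 1589/120
  d10 = d9*4 = 1589/30
Walk from origin (0, 0):
  seg 1: right by d1 = 19/3 → (19/3, 0)
  seg 2: right by d9 = 1589/120 → (783/40, 0)
  seg 3: left by d4 = -25/12 → (2599/120, 0)
  seg 4: up by d4 = -25/12 → (2599/120, -25/12)
  seg 5: up by d5 = 10/3 → (2599/120, 5/4)
  seg 6: left by d6 = -179/60 → (2957/120, 5/4)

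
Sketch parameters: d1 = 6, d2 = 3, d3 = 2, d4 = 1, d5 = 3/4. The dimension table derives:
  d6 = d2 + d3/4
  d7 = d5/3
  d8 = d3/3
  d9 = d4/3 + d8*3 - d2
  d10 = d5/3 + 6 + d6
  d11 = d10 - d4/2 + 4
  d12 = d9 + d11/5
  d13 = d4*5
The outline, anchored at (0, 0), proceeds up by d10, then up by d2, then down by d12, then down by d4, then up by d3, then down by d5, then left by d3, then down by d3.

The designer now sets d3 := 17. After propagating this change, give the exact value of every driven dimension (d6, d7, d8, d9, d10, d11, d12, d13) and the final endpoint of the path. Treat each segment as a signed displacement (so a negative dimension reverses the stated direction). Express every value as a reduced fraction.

d6 = 29/4
d7 = 1/4
d8 = 17/3
d9 = 43/3
d10 = 27/2
d11 = 17
d12 = 266/15
d13 = 5
endpoint = (-17, -179/60)

Apply edit: d3 := 17
  d6 = d2 + d3/4 = 29/4
  d7 = d5/3 = 1/4
  d8 = d3/3 = 17/3
  d9 = d4/3 + d8*3 - d2 = 43/3
  d10 = d5/3 + 6 + d6 = 27/2
  d11 = d10 - d4/2 + 4 = 17
  d12 = d9 + d11/5 = 266/15
  d13 = d4*5 = 5
Walk from origin (0, 0):
  seg 1: up by d10 = 27/2 → (0, 27/2)
  seg 2: up by d2 = 3 → (0, 33/2)
  seg 3: down by d12 = 266/15 → (0, -37/30)
  seg 4: down by d4 = 1 → (0, -67/30)
  seg 5: up by d3 = 17 → (0, 443/30)
  seg 6: down by d5 = 3/4 → (0, 841/60)
  seg 7: left by d3 = 17 → (-17, 841/60)
  seg 8: down by d3 = 17 → (-17, -179/60)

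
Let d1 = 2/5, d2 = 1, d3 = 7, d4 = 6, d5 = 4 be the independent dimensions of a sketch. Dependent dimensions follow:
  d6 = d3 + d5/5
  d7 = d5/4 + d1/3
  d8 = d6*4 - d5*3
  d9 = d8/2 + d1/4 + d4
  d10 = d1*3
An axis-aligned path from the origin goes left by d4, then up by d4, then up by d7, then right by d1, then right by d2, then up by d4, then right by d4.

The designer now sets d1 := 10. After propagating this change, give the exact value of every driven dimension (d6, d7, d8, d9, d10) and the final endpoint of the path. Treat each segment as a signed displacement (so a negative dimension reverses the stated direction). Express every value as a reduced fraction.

Apply edit: d1 := 10
  d6 = d3 + d5/5 = 39/5
  d7 = d5/4 + d1/3 = 13/3
  d8 = d6*4 - d5*3 = 96/5
  d9 = d8/2 + d1/4 + d4 = 181/10
  d10 = d1*3 = 30
Walk from origin (0, 0):
  seg 1: left by d4 = 6 → (-6, 0)
  seg 2: up by d4 = 6 → (-6, 6)
  seg 3: up by d7 = 13/3 → (-6, 31/3)
  seg 4: right by d1 = 10 → (4, 31/3)
  seg 5: right by d2 = 1 → (5, 31/3)
  seg 6: up by d4 = 6 → (5, 49/3)
  seg 7: right by d4 = 6 → (11, 49/3)

d6 = 39/5
d7 = 13/3
d8 = 96/5
d9 = 181/10
d10 = 30
endpoint = (11, 49/3)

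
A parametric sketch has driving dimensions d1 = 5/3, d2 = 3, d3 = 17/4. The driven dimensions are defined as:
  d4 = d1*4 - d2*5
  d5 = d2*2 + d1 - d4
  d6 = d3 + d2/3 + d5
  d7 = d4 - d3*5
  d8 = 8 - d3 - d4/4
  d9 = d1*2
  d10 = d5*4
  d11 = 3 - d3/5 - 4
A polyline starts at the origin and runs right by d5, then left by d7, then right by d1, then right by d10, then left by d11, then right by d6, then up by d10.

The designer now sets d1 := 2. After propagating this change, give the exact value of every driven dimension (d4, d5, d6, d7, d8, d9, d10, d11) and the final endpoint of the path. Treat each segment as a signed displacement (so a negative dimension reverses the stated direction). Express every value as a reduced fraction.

Apply edit: d1 := 2
  d4 = d1*4 - d2*5 = -7
  d5 = d2*2 + d1 - d4 = 15
  d6 = d3 + d2/3 + d5 = 81/4
  d7 = d4 - d3*5 = -113/4
  d8 = 8 - d3 - d4/4 = 11/2
  d9 = d1*2 = 4
  d10 = d5*4 = 60
  d11 = 3 - d3/5 - 4 = -37/20
Walk from origin (0, 0):
  seg 1: right by d5 = 15 → (15, 0)
  seg 2: left by d7 = -113/4 → (173/4, 0)
  seg 3: right by d1 = 2 → (181/4, 0)
  seg 4: right by d10 = 60 → (421/4, 0)
  seg 5: left by d11 = -37/20 → (1071/10, 0)
  seg 6: right by d6 = 81/4 → (2547/20, 0)
  seg 7: up by d10 = 60 → (2547/20, 60)

d4 = -7
d5 = 15
d6 = 81/4
d7 = -113/4
d8 = 11/2
d9 = 4
d10 = 60
d11 = -37/20
endpoint = (2547/20, 60)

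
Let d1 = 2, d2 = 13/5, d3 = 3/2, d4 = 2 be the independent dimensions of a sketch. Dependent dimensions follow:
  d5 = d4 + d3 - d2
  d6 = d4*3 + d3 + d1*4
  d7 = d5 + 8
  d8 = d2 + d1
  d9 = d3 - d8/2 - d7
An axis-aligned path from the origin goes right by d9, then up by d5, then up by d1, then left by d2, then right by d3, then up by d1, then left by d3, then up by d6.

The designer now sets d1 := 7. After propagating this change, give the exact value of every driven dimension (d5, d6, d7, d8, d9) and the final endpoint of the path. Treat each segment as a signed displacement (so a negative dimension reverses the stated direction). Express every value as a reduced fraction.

d5 = 9/10
d6 = 71/2
d7 = 89/10
d8 = 48/5
d9 = -61/5
endpoint = (-74/5, 252/5)

Apply edit: d1 := 7
  d5 = d4 + d3 - d2 = 9/10
  d6 = d4*3 + d3 + d1*4 = 71/2
  d7 = d5 + 8 = 89/10
  d8 = d2 + d1 = 48/5
  d9 = d3 - d8/2 - d7 = -61/5
Walk from origin (0, 0):
  seg 1: right by d9 = -61/5 → (-61/5, 0)
  seg 2: up by d5 = 9/10 → (-61/5, 9/10)
  seg 3: up by d1 = 7 → (-61/5, 79/10)
  seg 4: left by d2 = 13/5 → (-74/5, 79/10)
  seg 5: right by d3 = 3/2 → (-133/10, 79/10)
  seg 6: up by d1 = 7 → (-133/10, 149/10)
  seg 7: left by d3 = 3/2 → (-74/5, 149/10)
  seg 8: up by d6 = 71/2 → (-74/5, 252/5)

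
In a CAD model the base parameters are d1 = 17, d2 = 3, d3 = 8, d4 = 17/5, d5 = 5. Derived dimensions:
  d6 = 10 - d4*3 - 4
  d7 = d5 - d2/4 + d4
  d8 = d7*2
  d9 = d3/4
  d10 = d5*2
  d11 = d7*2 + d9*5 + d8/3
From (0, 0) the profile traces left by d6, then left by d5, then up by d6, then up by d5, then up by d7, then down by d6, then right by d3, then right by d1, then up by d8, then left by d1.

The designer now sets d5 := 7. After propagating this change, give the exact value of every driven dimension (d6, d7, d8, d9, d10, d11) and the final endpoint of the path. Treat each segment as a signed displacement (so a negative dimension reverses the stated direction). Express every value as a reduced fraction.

Apply edit: d5 := 7
  d6 = 10 - d4*3 - 4 = -21/5
  d7 = d5 - d2/4 + d4 = 193/20
  d8 = d7*2 = 193/10
  d9 = d3/4 = 2
  d10 = d5*2 = 14
  d11 = d7*2 + d9*5 + d8/3 = 536/15
Walk from origin (0, 0):
  seg 1: left by d6 = -21/5 → (21/5, 0)
  seg 2: left by d5 = 7 → (-14/5, 0)
  seg 3: up by d6 = -21/5 → (-14/5, -21/5)
  seg 4: up by d5 = 7 → (-14/5, 14/5)
  seg 5: up by d7 = 193/20 → (-14/5, 249/20)
  seg 6: down by d6 = -21/5 → (-14/5, 333/20)
  seg 7: right by d3 = 8 → (26/5, 333/20)
  seg 8: right by d1 = 17 → (111/5, 333/20)
  seg 9: up by d8 = 193/10 → (111/5, 719/20)
  seg 10: left by d1 = 17 → (26/5, 719/20)

d6 = -21/5
d7 = 193/20
d8 = 193/10
d9 = 2
d10 = 14
d11 = 536/15
endpoint = (26/5, 719/20)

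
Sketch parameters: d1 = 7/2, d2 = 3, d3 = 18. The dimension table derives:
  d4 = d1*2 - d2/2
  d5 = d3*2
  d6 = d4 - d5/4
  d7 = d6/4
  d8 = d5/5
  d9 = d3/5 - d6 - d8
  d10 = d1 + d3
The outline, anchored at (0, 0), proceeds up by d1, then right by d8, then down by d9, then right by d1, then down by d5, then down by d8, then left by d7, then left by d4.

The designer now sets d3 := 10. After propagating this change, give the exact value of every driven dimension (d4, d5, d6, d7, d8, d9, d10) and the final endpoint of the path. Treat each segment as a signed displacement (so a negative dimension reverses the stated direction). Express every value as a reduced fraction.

d4 = 11/2
d5 = 20
d6 = 1/2
d7 = 1/8
d8 = 4
d9 = -5/2
d10 = 27/2
endpoint = (15/8, -18)

Apply edit: d3 := 10
  d4 = d1*2 - d2/2 = 11/2
  d5 = d3*2 = 20
  d6 = d4 - d5/4 = 1/2
  d7 = d6/4 = 1/8
  d8 = d5/5 = 4
  d9 = d3/5 - d6 - d8 = -5/2
  d10 = d1 + d3 = 27/2
Walk from origin (0, 0):
  seg 1: up by d1 = 7/2 → (0, 7/2)
  seg 2: right by d8 = 4 → (4, 7/2)
  seg 3: down by d9 = -5/2 → (4, 6)
  seg 4: right by d1 = 7/2 → (15/2, 6)
  seg 5: down by d5 = 20 → (15/2, -14)
  seg 6: down by d8 = 4 → (15/2, -18)
  seg 7: left by d7 = 1/8 → (59/8, -18)
  seg 8: left by d4 = 11/2 → (15/8, -18)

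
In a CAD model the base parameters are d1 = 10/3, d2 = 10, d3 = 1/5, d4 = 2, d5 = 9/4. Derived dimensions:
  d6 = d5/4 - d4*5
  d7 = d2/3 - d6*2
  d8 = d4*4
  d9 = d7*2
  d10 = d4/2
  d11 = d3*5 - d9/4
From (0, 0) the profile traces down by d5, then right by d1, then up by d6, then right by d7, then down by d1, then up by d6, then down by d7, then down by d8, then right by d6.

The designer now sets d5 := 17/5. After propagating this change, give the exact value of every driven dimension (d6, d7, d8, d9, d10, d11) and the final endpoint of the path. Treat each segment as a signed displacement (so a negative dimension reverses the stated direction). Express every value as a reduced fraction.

d6 = -183/20
d7 = 649/30
d8 = 8
d9 = 649/15
d10 = 1
d11 = -589/60
endpoint = (949/60, -164/3)

Apply edit: d5 := 17/5
  d6 = d5/4 - d4*5 = -183/20
  d7 = d2/3 - d6*2 = 649/30
  d8 = d4*4 = 8
  d9 = d7*2 = 649/15
  d10 = d4/2 = 1
  d11 = d3*5 - d9/4 = -589/60
Walk from origin (0, 0):
  seg 1: down by d5 = 17/5 → (0, -17/5)
  seg 2: right by d1 = 10/3 → (10/3, -17/5)
  seg 3: up by d6 = -183/20 → (10/3, -251/20)
  seg 4: right by d7 = 649/30 → (749/30, -251/20)
  seg 5: down by d1 = 10/3 → (749/30, -953/60)
  seg 6: up by d6 = -183/20 → (749/30, -751/30)
  seg 7: down by d7 = 649/30 → (749/30, -140/3)
  seg 8: down by d8 = 8 → (749/30, -164/3)
  seg 9: right by d6 = -183/20 → (949/60, -164/3)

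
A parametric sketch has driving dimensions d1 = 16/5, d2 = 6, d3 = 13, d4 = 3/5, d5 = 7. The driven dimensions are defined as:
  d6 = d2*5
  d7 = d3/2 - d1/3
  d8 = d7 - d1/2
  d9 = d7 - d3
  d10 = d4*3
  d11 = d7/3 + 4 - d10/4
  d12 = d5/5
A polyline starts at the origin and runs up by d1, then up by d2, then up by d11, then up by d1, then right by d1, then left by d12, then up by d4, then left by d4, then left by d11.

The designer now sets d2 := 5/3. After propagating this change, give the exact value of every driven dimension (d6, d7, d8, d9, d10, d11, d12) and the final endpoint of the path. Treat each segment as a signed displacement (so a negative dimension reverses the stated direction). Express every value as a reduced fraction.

Apply edit: d2 := 5/3
  d6 = d2*5 = 25/3
  d7 = d3/2 - d1/3 = 163/30
  d8 = d7 - d1/2 = 23/6
  d9 = d7 - d3 = -227/30
  d10 = d4*3 = 9/5
  d11 = d7/3 + 4 - d10/4 = 193/36
  d12 = d5/5 = 7/5
Walk from origin (0, 0):
  seg 1: up by d1 = 16/5 → (0, 16/5)
  seg 2: up by d2 = 5/3 → (0, 73/15)
  seg 3: up by d11 = 193/36 → (0, 1841/180)
  seg 4: up by d1 = 16/5 → (0, 2417/180)
  seg 5: right by d1 = 16/5 → (16/5, 2417/180)
  seg 6: left by d12 = 7/5 → (9/5, 2417/180)
  seg 7: up by d4 = 3/5 → (9/5, 505/36)
  seg 8: left by d4 = 3/5 → (6/5, 505/36)
  seg 9: left by d11 = 193/36 → (-749/180, 505/36)

d6 = 25/3
d7 = 163/30
d8 = 23/6
d9 = -227/30
d10 = 9/5
d11 = 193/36
d12 = 7/5
endpoint = (-749/180, 505/36)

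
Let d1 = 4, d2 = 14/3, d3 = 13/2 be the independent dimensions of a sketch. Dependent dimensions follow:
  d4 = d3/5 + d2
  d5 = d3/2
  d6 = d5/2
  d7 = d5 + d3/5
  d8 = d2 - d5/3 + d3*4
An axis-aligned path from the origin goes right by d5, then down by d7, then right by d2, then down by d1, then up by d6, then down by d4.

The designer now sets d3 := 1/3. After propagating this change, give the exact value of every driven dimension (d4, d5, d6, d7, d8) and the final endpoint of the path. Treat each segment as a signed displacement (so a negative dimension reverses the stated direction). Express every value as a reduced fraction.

d4 = 71/15
d5 = 1/6
d6 = 1/12
d7 = 7/30
d8 = 107/18
endpoint = (29/6, -533/60)

Apply edit: d3 := 1/3
  d4 = d3/5 + d2 = 71/15
  d5 = d3/2 = 1/6
  d6 = d5/2 = 1/12
  d7 = d5 + d3/5 = 7/30
  d8 = d2 - d5/3 + d3*4 = 107/18
Walk from origin (0, 0):
  seg 1: right by d5 = 1/6 → (1/6, 0)
  seg 2: down by d7 = 7/30 → (1/6, -7/30)
  seg 3: right by d2 = 14/3 → (29/6, -7/30)
  seg 4: down by d1 = 4 → (29/6, -127/30)
  seg 5: up by d6 = 1/12 → (29/6, -83/20)
  seg 6: down by d4 = 71/15 → (29/6, -533/60)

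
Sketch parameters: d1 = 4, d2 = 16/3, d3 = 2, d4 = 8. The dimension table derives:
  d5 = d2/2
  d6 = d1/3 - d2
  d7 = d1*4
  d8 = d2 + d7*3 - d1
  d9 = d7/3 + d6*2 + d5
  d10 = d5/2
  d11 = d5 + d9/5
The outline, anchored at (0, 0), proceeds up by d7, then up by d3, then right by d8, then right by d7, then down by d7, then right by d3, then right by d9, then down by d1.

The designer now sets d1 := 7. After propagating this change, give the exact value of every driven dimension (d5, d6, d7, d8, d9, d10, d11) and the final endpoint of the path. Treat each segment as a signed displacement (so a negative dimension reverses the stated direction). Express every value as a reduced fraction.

d5 = 8/3
d6 = -3
d7 = 28
d8 = 247/3
d9 = 6
d10 = 4/3
d11 = 58/15
endpoint = (355/3, -5)

Apply edit: d1 := 7
  d5 = d2/2 = 8/3
  d6 = d1/3 - d2 = -3
  d7 = d1*4 = 28
  d8 = d2 + d7*3 - d1 = 247/3
  d9 = d7/3 + d6*2 + d5 = 6
  d10 = d5/2 = 4/3
  d11 = d5 + d9/5 = 58/15
Walk from origin (0, 0):
  seg 1: up by d7 = 28 → (0, 28)
  seg 2: up by d3 = 2 → (0, 30)
  seg 3: right by d8 = 247/3 → (247/3, 30)
  seg 4: right by d7 = 28 → (331/3, 30)
  seg 5: down by d7 = 28 → (331/3, 2)
  seg 6: right by d3 = 2 → (337/3, 2)
  seg 7: right by d9 = 6 → (355/3, 2)
  seg 8: down by d1 = 7 → (355/3, -5)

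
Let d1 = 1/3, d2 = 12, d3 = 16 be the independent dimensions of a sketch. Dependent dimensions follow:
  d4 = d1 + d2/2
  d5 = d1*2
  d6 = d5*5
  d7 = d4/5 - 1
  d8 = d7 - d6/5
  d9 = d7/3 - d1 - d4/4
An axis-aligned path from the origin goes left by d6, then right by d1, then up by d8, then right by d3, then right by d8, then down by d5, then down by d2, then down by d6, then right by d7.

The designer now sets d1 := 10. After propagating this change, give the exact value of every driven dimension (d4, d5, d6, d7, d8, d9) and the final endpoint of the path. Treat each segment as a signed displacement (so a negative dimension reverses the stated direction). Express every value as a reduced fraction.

Apply edit: d1 := 10
  d4 = d1 + d2/2 = 16
  d5 = d1*2 = 20
  d6 = d5*5 = 100
  d7 = d4/5 - 1 = 11/5
  d8 = d7 - d6/5 = -89/5
  d9 = d7/3 - d1 - d4/4 = -199/15
Walk from origin (0, 0):
  seg 1: left by d6 = 100 → (-100, 0)
  seg 2: right by d1 = 10 → (-90, 0)
  seg 3: up by d8 = -89/5 → (-90, -89/5)
  seg 4: right by d3 = 16 → (-74, -89/5)
  seg 5: right by d8 = -89/5 → (-459/5, -89/5)
  seg 6: down by d5 = 20 → (-459/5, -189/5)
  seg 7: down by d2 = 12 → (-459/5, -249/5)
  seg 8: down by d6 = 100 → (-459/5, -749/5)
  seg 9: right by d7 = 11/5 → (-448/5, -749/5)

d4 = 16
d5 = 20
d6 = 100
d7 = 11/5
d8 = -89/5
d9 = -199/15
endpoint = (-448/5, -749/5)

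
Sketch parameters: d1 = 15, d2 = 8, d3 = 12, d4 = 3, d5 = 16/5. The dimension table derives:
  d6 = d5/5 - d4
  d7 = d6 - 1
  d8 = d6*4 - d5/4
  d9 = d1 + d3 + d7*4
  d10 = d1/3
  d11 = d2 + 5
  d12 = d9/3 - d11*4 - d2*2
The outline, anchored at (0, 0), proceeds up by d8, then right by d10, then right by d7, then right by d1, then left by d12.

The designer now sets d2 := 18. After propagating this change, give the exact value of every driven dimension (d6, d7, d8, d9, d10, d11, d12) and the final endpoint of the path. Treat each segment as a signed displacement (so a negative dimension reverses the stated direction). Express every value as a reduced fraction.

Apply edit: d2 := 18
  d6 = d5/5 - d4 = -59/25
  d7 = d6 - 1 = -84/25
  d8 = d6*4 - d5/4 = -256/25
  d9 = d1 + d3 + d7*4 = 339/25
  d10 = d1/3 = 5
  d11 = d2 + 5 = 23
  d12 = d9/3 - d11*4 - d2*2 = -3087/25
Walk from origin (0, 0):
  seg 1: up by d8 = -256/25 → (0, -256/25)
  seg 2: right by d10 = 5 → (5, -256/25)
  seg 3: right by d7 = -84/25 → (41/25, -256/25)
  seg 4: right by d1 = 15 → (416/25, -256/25)
  seg 5: left by d12 = -3087/25 → (3503/25, -256/25)

d6 = -59/25
d7 = -84/25
d8 = -256/25
d9 = 339/25
d10 = 5
d11 = 23
d12 = -3087/25
endpoint = (3503/25, -256/25)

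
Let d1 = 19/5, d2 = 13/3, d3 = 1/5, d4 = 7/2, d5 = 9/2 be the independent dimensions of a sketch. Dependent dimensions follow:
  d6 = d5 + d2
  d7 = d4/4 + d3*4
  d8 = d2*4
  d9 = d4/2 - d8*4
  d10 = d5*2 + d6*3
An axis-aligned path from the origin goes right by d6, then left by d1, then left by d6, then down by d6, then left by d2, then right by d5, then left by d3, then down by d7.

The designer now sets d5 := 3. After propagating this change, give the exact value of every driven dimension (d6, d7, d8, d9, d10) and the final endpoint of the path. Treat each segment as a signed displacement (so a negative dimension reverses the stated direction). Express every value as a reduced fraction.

Apply edit: d5 := 3
  d6 = d5 + d2 = 22/3
  d7 = d4/4 + d3*4 = 67/40
  d8 = d2*4 = 52/3
  d9 = d4/2 - d8*4 = -811/12
  d10 = d5*2 + d6*3 = 28
Walk from origin (0, 0):
  seg 1: right by d6 = 22/3 → (22/3, 0)
  seg 2: left by d1 = 19/5 → (53/15, 0)
  seg 3: left by d6 = 22/3 → (-19/5, 0)
  seg 4: down by d6 = 22/3 → (-19/5, -22/3)
  seg 5: left by d2 = 13/3 → (-122/15, -22/3)
  seg 6: right by d5 = 3 → (-77/15, -22/3)
  seg 7: left by d3 = 1/5 → (-16/3, -22/3)
  seg 8: down by d7 = 67/40 → (-16/3, -1081/120)

d6 = 22/3
d7 = 67/40
d8 = 52/3
d9 = -811/12
d10 = 28
endpoint = (-16/3, -1081/120)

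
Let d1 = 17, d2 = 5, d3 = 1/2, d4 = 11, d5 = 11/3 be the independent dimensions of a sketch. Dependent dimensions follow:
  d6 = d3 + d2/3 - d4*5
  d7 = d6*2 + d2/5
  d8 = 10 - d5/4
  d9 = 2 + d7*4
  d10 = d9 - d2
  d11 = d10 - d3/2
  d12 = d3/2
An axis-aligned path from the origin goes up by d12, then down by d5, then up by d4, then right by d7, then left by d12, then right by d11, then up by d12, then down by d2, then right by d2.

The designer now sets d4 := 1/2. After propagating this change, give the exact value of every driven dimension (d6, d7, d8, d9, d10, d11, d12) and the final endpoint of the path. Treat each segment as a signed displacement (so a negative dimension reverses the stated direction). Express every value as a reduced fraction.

d6 = -1/3
d7 = 1/3
d8 = 109/12
d9 = 10/3
d10 = -5/3
d11 = -23/12
d12 = 1/4
endpoint = (19/6, -23/3)

Apply edit: d4 := 1/2
  d6 = d3 + d2/3 - d4*5 = -1/3
  d7 = d6*2 + d2/5 = 1/3
  d8 = 10 - d5/4 = 109/12
  d9 = 2 + d7*4 = 10/3
  d10 = d9 - d2 = -5/3
  d11 = d10 - d3/2 = -23/12
  d12 = d3/2 = 1/4
Walk from origin (0, 0):
  seg 1: up by d12 = 1/4 → (0, 1/4)
  seg 2: down by d5 = 11/3 → (0, -41/12)
  seg 3: up by d4 = 1/2 → (0, -35/12)
  seg 4: right by d7 = 1/3 → (1/3, -35/12)
  seg 5: left by d12 = 1/4 → (1/12, -35/12)
  seg 6: right by d11 = -23/12 → (-11/6, -35/12)
  seg 7: up by d12 = 1/4 → (-11/6, -8/3)
  seg 8: down by d2 = 5 → (-11/6, -23/3)
  seg 9: right by d2 = 5 → (19/6, -23/3)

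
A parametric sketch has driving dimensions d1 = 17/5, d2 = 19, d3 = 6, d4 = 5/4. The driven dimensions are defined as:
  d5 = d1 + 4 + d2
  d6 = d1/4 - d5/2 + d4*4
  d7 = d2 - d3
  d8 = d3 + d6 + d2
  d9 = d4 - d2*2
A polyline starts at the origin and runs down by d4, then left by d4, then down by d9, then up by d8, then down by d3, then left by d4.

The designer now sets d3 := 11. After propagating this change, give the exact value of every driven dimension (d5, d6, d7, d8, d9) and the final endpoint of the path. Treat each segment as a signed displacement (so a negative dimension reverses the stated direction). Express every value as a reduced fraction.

d5 = 132/5
d6 = -147/20
d7 = 8
d8 = 453/20
d9 = -147/4
endpoint = (-5/2, 943/20)

Apply edit: d3 := 11
  d5 = d1 + 4 + d2 = 132/5
  d6 = d1/4 - d5/2 + d4*4 = -147/20
  d7 = d2 - d3 = 8
  d8 = d3 + d6 + d2 = 453/20
  d9 = d4 - d2*2 = -147/4
Walk from origin (0, 0):
  seg 1: down by d4 = 5/4 → (0, -5/4)
  seg 2: left by d4 = 5/4 → (-5/4, -5/4)
  seg 3: down by d9 = -147/4 → (-5/4, 71/2)
  seg 4: up by d8 = 453/20 → (-5/4, 1163/20)
  seg 5: down by d3 = 11 → (-5/4, 943/20)
  seg 6: left by d4 = 5/4 → (-5/2, 943/20)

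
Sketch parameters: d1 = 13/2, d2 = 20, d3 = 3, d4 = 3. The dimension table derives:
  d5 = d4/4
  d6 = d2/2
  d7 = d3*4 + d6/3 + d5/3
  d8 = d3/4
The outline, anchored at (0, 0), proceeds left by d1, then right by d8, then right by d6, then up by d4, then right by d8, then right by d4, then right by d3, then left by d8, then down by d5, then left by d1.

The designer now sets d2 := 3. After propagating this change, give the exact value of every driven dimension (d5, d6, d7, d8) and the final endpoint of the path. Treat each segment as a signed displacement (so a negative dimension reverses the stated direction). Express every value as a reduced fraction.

d5 = 3/4
d6 = 3/2
d7 = 51/4
d8 = 3/4
endpoint = (-19/4, 9/4)

Apply edit: d2 := 3
  d5 = d4/4 = 3/4
  d6 = d2/2 = 3/2
  d7 = d3*4 + d6/3 + d5/3 = 51/4
  d8 = d3/4 = 3/4
Walk from origin (0, 0):
  seg 1: left by d1 = 13/2 → (-13/2, 0)
  seg 2: right by d8 = 3/4 → (-23/4, 0)
  seg 3: right by d6 = 3/2 → (-17/4, 0)
  seg 4: up by d4 = 3 → (-17/4, 3)
  seg 5: right by d8 = 3/4 → (-7/2, 3)
  seg 6: right by d4 = 3 → (-1/2, 3)
  seg 7: right by d3 = 3 → (5/2, 3)
  seg 8: left by d8 = 3/4 → (7/4, 3)
  seg 9: down by d5 = 3/4 → (7/4, 9/4)
  seg 10: left by d1 = 13/2 → (-19/4, 9/4)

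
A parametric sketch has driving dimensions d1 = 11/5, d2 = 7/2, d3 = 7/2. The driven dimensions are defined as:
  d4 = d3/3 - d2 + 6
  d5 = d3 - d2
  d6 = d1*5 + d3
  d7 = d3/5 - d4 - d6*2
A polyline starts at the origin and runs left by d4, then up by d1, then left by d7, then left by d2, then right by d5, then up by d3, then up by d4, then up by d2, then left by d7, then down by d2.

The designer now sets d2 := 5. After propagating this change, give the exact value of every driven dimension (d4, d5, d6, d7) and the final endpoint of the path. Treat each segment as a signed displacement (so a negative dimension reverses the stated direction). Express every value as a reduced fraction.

d4 = 13/6
d5 = -3/2
d6 = 29/2
d7 = -457/15
endpoint = (784/15, 118/15)

Apply edit: d2 := 5
  d4 = d3/3 - d2 + 6 = 13/6
  d5 = d3 - d2 = -3/2
  d6 = d1*5 + d3 = 29/2
  d7 = d3/5 - d4 - d6*2 = -457/15
Walk from origin (0, 0):
  seg 1: left by d4 = 13/6 → (-13/6, 0)
  seg 2: up by d1 = 11/5 → (-13/6, 11/5)
  seg 3: left by d7 = -457/15 → (283/10, 11/5)
  seg 4: left by d2 = 5 → (233/10, 11/5)
  seg 5: right by d5 = -3/2 → (109/5, 11/5)
  seg 6: up by d3 = 7/2 → (109/5, 57/10)
  seg 7: up by d4 = 13/6 → (109/5, 118/15)
  seg 8: up by d2 = 5 → (109/5, 193/15)
  seg 9: left by d7 = -457/15 → (784/15, 193/15)
  seg 10: down by d2 = 5 → (784/15, 118/15)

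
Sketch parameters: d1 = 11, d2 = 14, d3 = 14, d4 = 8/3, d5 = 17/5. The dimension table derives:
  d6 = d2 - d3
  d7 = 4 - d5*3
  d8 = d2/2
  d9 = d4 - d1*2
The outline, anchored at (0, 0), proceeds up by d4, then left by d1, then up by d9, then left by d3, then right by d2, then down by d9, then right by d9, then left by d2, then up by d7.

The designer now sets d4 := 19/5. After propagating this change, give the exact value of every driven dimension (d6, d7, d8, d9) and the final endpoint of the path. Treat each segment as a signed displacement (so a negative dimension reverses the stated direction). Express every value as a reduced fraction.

d6 = 0
d7 = -31/5
d8 = 7
d9 = -91/5
endpoint = (-216/5, -12/5)

Apply edit: d4 := 19/5
  d6 = d2 - d3 = 0
  d7 = 4 - d5*3 = -31/5
  d8 = d2/2 = 7
  d9 = d4 - d1*2 = -91/5
Walk from origin (0, 0):
  seg 1: up by d4 = 19/5 → (0, 19/5)
  seg 2: left by d1 = 11 → (-11, 19/5)
  seg 3: up by d9 = -91/5 → (-11, -72/5)
  seg 4: left by d3 = 14 → (-25, -72/5)
  seg 5: right by d2 = 14 → (-11, -72/5)
  seg 6: down by d9 = -91/5 → (-11, 19/5)
  seg 7: right by d9 = -91/5 → (-146/5, 19/5)
  seg 8: left by d2 = 14 → (-216/5, 19/5)
  seg 9: up by d7 = -31/5 → (-216/5, -12/5)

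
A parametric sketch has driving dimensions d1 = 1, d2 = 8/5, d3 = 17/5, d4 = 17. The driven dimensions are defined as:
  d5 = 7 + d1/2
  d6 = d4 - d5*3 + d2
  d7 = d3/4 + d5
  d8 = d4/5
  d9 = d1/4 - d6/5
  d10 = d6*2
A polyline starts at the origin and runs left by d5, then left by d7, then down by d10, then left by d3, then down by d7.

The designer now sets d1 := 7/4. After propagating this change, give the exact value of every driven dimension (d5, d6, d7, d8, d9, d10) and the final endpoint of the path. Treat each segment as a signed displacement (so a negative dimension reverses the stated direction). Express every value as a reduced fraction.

Apply edit: d1 := 7/4
  d5 = 7 + d1/2 = 63/8
  d6 = d4 - d5*3 + d2 = -201/40
  d7 = d3/4 + d5 = 349/40
  d8 = d4/5 = 17/5
  d9 = d1/4 - d6/5 = 577/400
  d10 = d6*2 = -201/20
Walk from origin (0, 0):
  seg 1: left by d5 = 63/8 → (-63/8, 0)
  seg 2: left by d7 = 349/40 → (-83/5, 0)
  seg 3: down by d10 = -201/20 → (-83/5, 201/20)
  seg 4: left by d3 = 17/5 → (-20, 201/20)
  seg 5: down by d7 = 349/40 → (-20, 53/40)

d5 = 63/8
d6 = -201/40
d7 = 349/40
d8 = 17/5
d9 = 577/400
d10 = -201/20
endpoint = (-20, 53/40)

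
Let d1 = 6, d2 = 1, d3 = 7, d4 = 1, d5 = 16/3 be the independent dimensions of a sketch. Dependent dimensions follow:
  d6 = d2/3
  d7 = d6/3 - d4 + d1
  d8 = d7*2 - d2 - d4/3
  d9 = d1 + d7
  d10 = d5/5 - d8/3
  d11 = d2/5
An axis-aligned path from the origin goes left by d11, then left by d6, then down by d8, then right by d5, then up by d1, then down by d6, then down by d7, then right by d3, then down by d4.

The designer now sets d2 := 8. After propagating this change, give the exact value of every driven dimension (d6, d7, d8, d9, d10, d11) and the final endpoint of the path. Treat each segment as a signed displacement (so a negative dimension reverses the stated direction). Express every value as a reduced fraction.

d6 = 8/3
d7 = 53/9
d8 = 31/9
d9 = 107/9
d10 = -11/135
d11 = 8/5
endpoint = (121/15, -7)

Apply edit: d2 := 8
  d6 = d2/3 = 8/3
  d7 = d6/3 - d4 + d1 = 53/9
  d8 = d7*2 - d2 - d4/3 = 31/9
  d9 = d1 + d7 = 107/9
  d10 = d5/5 - d8/3 = -11/135
  d11 = d2/5 = 8/5
Walk from origin (0, 0):
  seg 1: left by d11 = 8/5 → (-8/5, 0)
  seg 2: left by d6 = 8/3 → (-64/15, 0)
  seg 3: down by d8 = 31/9 → (-64/15, -31/9)
  seg 4: right by d5 = 16/3 → (16/15, -31/9)
  seg 5: up by d1 = 6 → (16/15, 23/9)
  seg 6: down by d6 = 8/3 → (16/15, -1/9)
  seg 7: down by d7 = 53/9 → (16/15, -6)
  seg 8: right by d3 = 7 → (121/15, -6)
  seg 9: down by d4 = 1 → (121/15, -7)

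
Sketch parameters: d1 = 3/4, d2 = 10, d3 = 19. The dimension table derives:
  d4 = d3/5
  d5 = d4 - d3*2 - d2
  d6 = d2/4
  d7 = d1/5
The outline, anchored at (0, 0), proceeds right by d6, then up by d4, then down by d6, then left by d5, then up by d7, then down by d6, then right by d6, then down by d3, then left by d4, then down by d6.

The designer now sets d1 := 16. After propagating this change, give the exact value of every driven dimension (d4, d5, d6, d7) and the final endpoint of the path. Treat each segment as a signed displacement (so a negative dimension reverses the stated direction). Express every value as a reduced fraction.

d4 = 19/5
d5 = -221/5
d6 = 5/2
d7 = 16/5
endpoint = (227/5, -39/2)

Apply edit: d1 := 16
  d4 = d3/5 = 19/5
  d5 = d4 - d3*2 - d2 = -221/5
  d6 = d2/4 = 5/2
  d7 = d1/5 = 16/5
Walk from origin (0, 0):
  seg 1: right by d6 = 5/2 → (5/2, 0)
  seg 2: up by d4 = 19/5 → (5/2, 19/5)
  seg 3: down by d6 = 5/2 → (5/2, 13/10)
  seg 4: left by d5 = -221/5 → (467/10, 13/10)
  seg 5: up by d7 = 16/5 → (467/10, 9/2)
  seg 6: down by d6 = 5/2 → (467/10, 2)
  seg 7: right by d6 = 5/2 → (246/5, 2)
  seg 8: down by d3 = 19 → (246/5, -17)
  seg 9: left by d4 = 19/5 → (227/5, -17)
  seg 10: down by d6 = 5/2 → (227/5, -39/2)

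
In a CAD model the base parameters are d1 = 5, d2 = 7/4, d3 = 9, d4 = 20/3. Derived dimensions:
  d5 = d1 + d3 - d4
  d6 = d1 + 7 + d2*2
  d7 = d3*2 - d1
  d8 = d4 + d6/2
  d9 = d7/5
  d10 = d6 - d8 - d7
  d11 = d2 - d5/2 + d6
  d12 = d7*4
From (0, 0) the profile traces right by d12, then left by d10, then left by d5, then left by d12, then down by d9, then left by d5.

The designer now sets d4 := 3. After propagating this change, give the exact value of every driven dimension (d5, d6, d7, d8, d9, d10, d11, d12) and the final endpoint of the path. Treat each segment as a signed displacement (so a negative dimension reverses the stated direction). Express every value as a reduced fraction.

d5 = 11
d6 = 31/2
d7 = 13
d8 = 43/4
d9 = 13/5
d10 = -33/4
d11 = 47/4
d12 = 52
endpoint = (-55/4, -13/5)

Apply edit: d4 := 3
  d5 = d1 + d3 - d4 = 11
  d6 = d1 + 7 + d2*2 = 31/2
  d7 = d3*2 - d1 = 13
  d8 = d4 + d6/2 = 43/4
  d9 = d7/5 = 13/5
  d10 = d6 - d8 - d7 = -33/4
  d11 = d2 - d5/2 + d6 = 47/4
  d12 = d7*4 = 52
Walk from origin (0, 0):
  seg 1: right by d12 = 52 → (52, 0)
  seg 2: left by d10 = -33/4 → (241/4, 0)
  seg 3: left by d5 = 11 → (197/4, 0)
  seg 4: left by d12 = 52 → (-11/4, 0)
  seg 5: down by d9 = 13/5 → (-11/4, -13/5)
  seg 6: left by d5 = 11 → (-55/4, -13/5)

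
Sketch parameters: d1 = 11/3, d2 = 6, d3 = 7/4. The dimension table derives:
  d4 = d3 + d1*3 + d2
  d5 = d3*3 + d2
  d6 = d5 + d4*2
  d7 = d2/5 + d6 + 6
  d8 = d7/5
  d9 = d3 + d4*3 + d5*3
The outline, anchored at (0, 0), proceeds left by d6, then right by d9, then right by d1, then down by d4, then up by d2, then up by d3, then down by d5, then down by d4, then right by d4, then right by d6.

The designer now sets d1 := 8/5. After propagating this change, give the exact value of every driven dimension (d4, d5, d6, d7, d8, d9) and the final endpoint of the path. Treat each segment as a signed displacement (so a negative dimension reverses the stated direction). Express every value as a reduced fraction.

Apply edit: d1 := 8/5
  d4 = d3 + d1*3 + d2 = 251/20
  d5 = d3*3 + d2 = 45/4
  d6 = d5 + d4*2 = 727/20
  d7 = d2/5 + d6 + 6 = 871/20
  d8 = d7/5 = 871/100
  d9 = d3 + d4*3 + d5*3 = 1463/20
Walk from origin (0, 0):
  seg 1: left by d6 = 727/20 → (-727/20, 0)
  seg 2: right by d9 = 1463/20 → (184/5, 0)
  seg 3: right by d1 = 8/5 → (192/5, 0)
  seg 4: down by d4 = 251/20 → (192/5, -251/20)
  seg 5: up by d2 = 6 → (192/5, -131/20)
  seg 6: up by d3 = 7/4 → (192/5, -24/5)
  seg 7: down by d5 = 45/4 → (192/5, -321/20)
  seg 8: down by d4 = 251/20 → (192/5, -143/5)
  seg 9: right by d4 = 251/20 → (1019/20, -143/5)
  seg 10: right by d6 = 727/20 → (873/10, -143/5)

d4 = 251/20
d5 = 45/4
d6 = 727/20
d7 = 871/20
d8 = 871/100
d9 = 1463/20
endpoint = (873/10, -143/5)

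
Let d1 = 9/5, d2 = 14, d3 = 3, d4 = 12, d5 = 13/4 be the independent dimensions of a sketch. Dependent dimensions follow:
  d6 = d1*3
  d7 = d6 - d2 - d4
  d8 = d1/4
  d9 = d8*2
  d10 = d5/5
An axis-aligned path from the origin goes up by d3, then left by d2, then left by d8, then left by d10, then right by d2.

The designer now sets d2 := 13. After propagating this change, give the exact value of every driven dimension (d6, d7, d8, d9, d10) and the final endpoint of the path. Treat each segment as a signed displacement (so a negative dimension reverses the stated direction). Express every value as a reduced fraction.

Apply edit: d2 := 13
  d6 = d1*3 = 27/5
  d7 = d6 - d2 - d4 = -98/5
  d8 = d1/4 = 9/20
  d9 = d8*2 = 9/10
  d10 = d5/5 = 13/20
Walk from origin (0, 0):
  seg 1: up by d3 = 3 → (0, 3)
  seg 2: left by d2 = 13 → (-13, 3)
  seg 3: left by d8 = 9/20 → (-269/20, 3)
  seg 4: left by d10 = 13/20 → (-141/10, 3)
  seg 5: right by d2 = 13 → (-11/10, 3)

d6 = 27/5
d7 = -98/5
d8 = 9/20
d9 = 9/10
d10 = 13/20
endpoint = (-11/10, 3)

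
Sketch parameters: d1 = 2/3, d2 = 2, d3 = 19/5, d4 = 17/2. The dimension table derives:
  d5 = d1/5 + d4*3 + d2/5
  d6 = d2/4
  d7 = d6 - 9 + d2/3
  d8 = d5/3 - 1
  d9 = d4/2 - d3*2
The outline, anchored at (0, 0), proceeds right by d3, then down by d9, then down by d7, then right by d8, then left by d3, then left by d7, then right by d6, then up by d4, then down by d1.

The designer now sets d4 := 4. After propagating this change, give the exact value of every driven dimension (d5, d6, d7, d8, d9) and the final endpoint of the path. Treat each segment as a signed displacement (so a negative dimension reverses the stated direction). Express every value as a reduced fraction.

d5 = 188/15
d6 = 1/2
d7 = -47/6
d8 = 143/45
d9 = -28/5
endpoint = (518/45, 503/30)

Apply edit: d4 := 4
  d5 = d1/5 + d4*3 + d2/5 = 188/15
  d6 = d2/4 = 1/2
  d7 = d6 - 9 + d2/3 = -47/6
  d8 = d5/3 - 1 = 143/45
  d9 = d4/2 - d3*2 = -28/5
Walk from origin (0, 0):
  seg 1: right by d3 = 19/5 → (19/5, 0)
  seg 2: down by d9 = -28/5 → (19/5, 28/5)
  seg 3: down by d7 = -47/6 → (19/5, 403/30)
  seg 4: right by d8 = 143/45 → (314/45, 403/30)
  seg 5: left by d3 = 19/5 → (143/45, 403/30)
  seg 6: left by d7 = -47/6 → (991/90, 403/30)
  seg 7: right by d6 = 1/2 → (518/45, 403/30)
  seg 8: up by d4 = 4 → (518/45, 523/30)
  seg 9: down by d1 = 2/3 → (518/45, 503/30)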